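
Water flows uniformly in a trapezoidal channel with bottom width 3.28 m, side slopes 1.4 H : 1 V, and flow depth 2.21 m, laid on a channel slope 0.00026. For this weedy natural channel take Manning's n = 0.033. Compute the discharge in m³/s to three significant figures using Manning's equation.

A = (b + z·y)·y = (3.28 + 1.4×2.21)×2.21 = 14.09 m²
P = b + 2y√(1+z²) = 3.28 + 2×2.21×√(1+1.4²) = 10.88 m
R = A/P = 14.09/10.88 = 1.294 m
Q = (1/n)·A·R^(2/3)·S^(1/2) = (1/0.033) × 14.09 × 1.294^(2/3) × 0.00026^(1/2) = 8.174 m³/s

8.17 m³/s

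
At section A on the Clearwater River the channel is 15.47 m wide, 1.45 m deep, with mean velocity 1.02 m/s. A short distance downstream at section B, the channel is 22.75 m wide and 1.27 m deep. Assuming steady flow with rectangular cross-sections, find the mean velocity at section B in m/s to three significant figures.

Q = A₁V₁ = (15.47×1.45) × 1.02 = 22.88 m³/s
A₂ = 22.75 × 1.27 = 28.89 m²
V₂ = Q/A₂ = 22.88/28.89 = 0.7919 m/s

0.792 m/s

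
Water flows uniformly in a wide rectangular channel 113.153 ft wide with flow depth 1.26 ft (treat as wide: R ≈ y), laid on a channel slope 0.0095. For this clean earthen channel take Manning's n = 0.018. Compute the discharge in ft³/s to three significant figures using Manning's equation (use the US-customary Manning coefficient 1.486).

1340 ft³/s

A = b·y = 113.153 × 1.26 = 142.6 ft²
Wide channel: R ≈ y = 1.26 ft
Q = (1.486/n)·A·R^(2/3)·S^(1/2) = (1.486/0.018) × 142.6 × 1.260^(2/3) × 0.0095^(1/2) = 1338 ft³/s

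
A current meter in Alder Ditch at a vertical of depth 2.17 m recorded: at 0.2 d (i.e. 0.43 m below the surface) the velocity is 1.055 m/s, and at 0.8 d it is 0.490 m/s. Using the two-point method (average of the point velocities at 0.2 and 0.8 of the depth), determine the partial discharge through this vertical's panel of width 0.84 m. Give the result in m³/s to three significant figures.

1.41 m³/s

v̄ = (1.055 + 0.490) / 2 = 0.7725 m/s
q = v̄ × d × w = 0.7725 × 2.17 × 0.84 = 1.408 m³/s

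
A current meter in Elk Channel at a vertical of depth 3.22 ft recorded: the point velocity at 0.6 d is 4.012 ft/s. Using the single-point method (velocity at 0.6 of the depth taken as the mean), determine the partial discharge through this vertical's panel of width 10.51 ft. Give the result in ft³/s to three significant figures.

v̄ = v₀.₆ = 4.012 ft/s
q = v̄ × d × w = 4.012 × 3.22 × 10.51 = 135.8 ft³/s

136 ft³/s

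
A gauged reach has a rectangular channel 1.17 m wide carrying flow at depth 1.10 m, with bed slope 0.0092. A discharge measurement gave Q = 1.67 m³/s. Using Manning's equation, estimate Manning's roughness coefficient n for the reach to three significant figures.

0.0389

A = b·y = 1.17 × 1.10 = 1.287 m²
P = b + 2y = 1.17 + 2×1.10 = 3.370 m
R = A/P = 1.287/3.370 = 0.3819 m
n = (1/Q)·A·R^(2/3)·S^(1/2) = (1/1.67) × 1.287 × 0.5264 × 0.09592 = 0.03891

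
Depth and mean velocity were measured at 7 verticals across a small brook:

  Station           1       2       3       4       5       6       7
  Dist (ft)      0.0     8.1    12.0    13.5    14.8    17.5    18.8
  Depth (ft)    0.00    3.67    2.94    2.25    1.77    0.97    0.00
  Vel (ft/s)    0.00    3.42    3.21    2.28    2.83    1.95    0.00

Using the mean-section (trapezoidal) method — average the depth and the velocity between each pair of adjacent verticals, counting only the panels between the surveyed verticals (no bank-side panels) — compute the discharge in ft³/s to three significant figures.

Panel 1-2: Δb = 8.1 ft, d̄ = (0.00+3.67)/2 = 1.835, v̄ = (0.00+3.42)/2 = 1.71 → q = 8.1×1.835×1.71 = 25.42 ft³/s
Panel 2-3: Δb = 3.9 ft, d̄ = (3.67+2.94)/2 = 3.305, v̄ = (3.42+3.21)/2 = 3.315 → q = 3.9×3.305×3.315 = 42.73 ft³/s
Panel 3-4: Δb = 1.5 ft, d̄ = (2.94+2.25)/2 = 2.595, v̄ = (3.21+2.28)/2 = 2.745 → q = 1.5×2.595×2.745 = 10.68 ft³/s
Panel 4-5: Δb = 1.3 ft, d̄ = (2.25+1.77)/2 = 2.01, v̄ = (2.28+2.83)/2 = 2.555 → q = 1.3×2.01×2.555 = 6.676 ft³/s
Panel 5-6: Δb = 2.7 ft, d̄ = (1.77+0.97)/2 = 1.37, v̄ = (2.83+1.95)/2 = 2.39 → q = 2.7×1.37×2.39 = 8.841 ft³/s
Panel 6-7: Δb = 1.3 ft, d̄ = (0.97+0.00)/2 = 0.485, v̄ = (1.95+0.00)/2 = 0.975 → q = 1.3×0.485×0.975 = 0.6147 ft³/s
Q = Σ q = 94.96 ft³/s

95.0 ft³/s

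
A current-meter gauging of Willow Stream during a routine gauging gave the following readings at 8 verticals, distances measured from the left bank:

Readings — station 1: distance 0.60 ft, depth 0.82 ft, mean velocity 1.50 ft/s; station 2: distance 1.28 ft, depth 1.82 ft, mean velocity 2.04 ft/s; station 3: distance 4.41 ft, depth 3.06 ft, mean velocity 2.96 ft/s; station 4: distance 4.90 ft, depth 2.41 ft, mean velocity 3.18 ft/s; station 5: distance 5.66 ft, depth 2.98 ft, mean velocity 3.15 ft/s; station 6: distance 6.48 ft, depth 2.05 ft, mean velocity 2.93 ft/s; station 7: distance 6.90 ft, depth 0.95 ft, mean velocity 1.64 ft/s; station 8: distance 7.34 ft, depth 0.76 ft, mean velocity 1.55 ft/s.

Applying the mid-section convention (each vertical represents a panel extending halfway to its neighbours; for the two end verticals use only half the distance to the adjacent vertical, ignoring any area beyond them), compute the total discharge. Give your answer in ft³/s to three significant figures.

40.7 ft³/s

w_1 = (1.28 − 0.60)/2 = 0.34 ft; q_1 = 1.50 × 0.82 × 0.34 = 0.4182 ft³/s
w_2 = (4.41 − 0.60)/2 = 1.905 ft; q_2 = 2.04 × 1.82 × 1.905 = 7.073 ft³/s
w_3 = (4.90 − 1.28)/2 = 1.81 ft; q_3 = 2.96 × 3.06 × 1.81 = 16.39 ft³/s
w_4 = (5.66 − 4.41)/2 = 0.625 ft; q_4 = 3.18 × 2.41 × 0.625 = 4.790 ft³/s
w_5 = (6.48 − 4.90)/2 = 0.79 ft; q_5 = 3.15 × 2.98 × 0.79 = 7.416 ft³/s
w_6 = (6.90 − 5.66)/2 = 0.62 ft; q_6 = 2.93 × 2.05 × 0.62 = 3.724 ft³/s
w_7 = (7.34 − 6.48)/2 = 0.43 ft; q_7 = 1.64 × 0.95 × 0.43 = 0.6699 ft³/s
w_8 = (7.34 − 6.90)/2 = 0.22 ft; q_8 = 1.55 × 0.76 × 0.22 = 0.2592 ft³/s
Q = Σ qᵢ = 40.74 ft³/s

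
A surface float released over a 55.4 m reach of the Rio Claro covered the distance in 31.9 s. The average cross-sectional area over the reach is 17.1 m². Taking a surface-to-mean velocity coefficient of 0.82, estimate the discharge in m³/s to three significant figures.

24.4 m³/s

v_surface = L / t̄ = 55.4 / 31.9 = 1.737 m/s
v_mean = 0.82 × 1.737 = 1.424 m/s
Q = A × v_mean = 17.1 × 1.424 = 24.35 m³/s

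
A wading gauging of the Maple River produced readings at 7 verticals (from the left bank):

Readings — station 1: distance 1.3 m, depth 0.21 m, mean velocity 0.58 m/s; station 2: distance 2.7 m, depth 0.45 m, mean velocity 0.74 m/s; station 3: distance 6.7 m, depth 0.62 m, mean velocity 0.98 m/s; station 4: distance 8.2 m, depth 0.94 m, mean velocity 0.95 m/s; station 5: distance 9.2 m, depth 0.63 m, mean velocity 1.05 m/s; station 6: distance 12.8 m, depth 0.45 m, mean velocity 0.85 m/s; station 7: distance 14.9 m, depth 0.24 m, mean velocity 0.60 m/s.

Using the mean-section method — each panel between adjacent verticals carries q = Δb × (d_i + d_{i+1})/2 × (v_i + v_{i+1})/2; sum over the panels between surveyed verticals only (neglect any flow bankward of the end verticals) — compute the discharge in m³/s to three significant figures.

Panel 1-2: Δb = 1.4 m, d̄ = (0.21+0.45)/2 = 0.33, v̄ = (0.58+0.74)/2 = 0.66 → q = 1.4×0.33×0.66 = 0.3049 m³/s
Panel 2-3: Δb = 4 m, d̄ = (0.45+0.62)/2 = 0.535, v̄ = (0.74+0.98)/2 = 0.86 → q = 4×0.535×0.86 = 1.840 m³/s
Panel 3-4: Δb = 1.5 m, d̄ = (0.62+0.94)/2 = 0.78, v̄ = (0.98+0.95)/2 = 0.965 → q = 1.5×0.78×0.965 = 1.129 m³/s
Panel 4-5: Δb = 1 m, d̄ = (0.94+0.63)/2 = 0.785, v̄ = (0.95+1.05)/2 = 1 → q = 1×0.785×1 = 0.7850 m³/s
Panel 5-6: Δb = 3.6 m, d̄ = (0.63+0.45)/2 = 0.54, v̄ = (1.05+0.85)/2 = 0.95 → q = 3.6×0.54×0.95 = 1.847 m³/s
Panel 6-7: Δb = 2.1 m, d̄ = (0.45+0.24)/2 = 0.345, v̄ = (0.85+0.60)/2 = 0.725 → q = 2.1×0.345×0.725 = 0.5253 m³/s
Q = Σ q = 6.431 m³/s

6.43 m³/s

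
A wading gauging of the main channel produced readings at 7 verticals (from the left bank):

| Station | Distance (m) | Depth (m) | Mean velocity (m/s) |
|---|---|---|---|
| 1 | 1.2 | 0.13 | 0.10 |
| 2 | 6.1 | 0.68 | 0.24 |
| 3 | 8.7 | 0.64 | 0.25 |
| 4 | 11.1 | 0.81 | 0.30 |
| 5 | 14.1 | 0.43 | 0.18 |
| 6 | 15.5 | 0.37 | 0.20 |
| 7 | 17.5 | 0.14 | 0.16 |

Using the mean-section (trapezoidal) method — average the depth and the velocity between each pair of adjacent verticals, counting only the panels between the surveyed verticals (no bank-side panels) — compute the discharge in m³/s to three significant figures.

Panel 1-2: Δb = 4.9 m, d̄ = (0.13+0.68)/2 = 0.405, v̄ = (0.10+0.24)/2 = 0.17 → q = 4.9×0.405×0.17 = 0.3374 m³/s
Panel 2-3: Δb = 2.6 m, d̄ = (0.68+0.64)/2 = 0.66, v̄ = (0.24+0.25)/2 = 0.245 → q = 2.6×0.66×0.245 = 0.4204 m³/s
Panel 3-4: Δb = 2.4 m, d̄ = (0.64+0.81)/2 = 0.725, v̄ = (0.25+0.30)/2 = 0.275 → q = 2.4×0.725×0.275 = 0.4785 m³/s
Panel 4-5: Δb = 3 m, d̄ = (0.81+0.43)/2 = 0.62, v̄ = (0.30+0.18)/2 = 0.24 → q = 3×0.62×0.24 = 0.4464 m³/s
Panel 5-6: Δb = 1.4 m, d̄ = (0.43+0.37)/2 = 0.4, v̄ = (0.18+0.20)/2 = 0.19 → q = 1.4×0.4×0.19 = 0.1064 m³/s
Panel 6-7: Δb = 2 m, d̄ = (0.37+0.14)/2 = 0.255, v̄ = (0.20+0.16)/2 = 0.18 → q = 2×0.255×0.18 = 0.09180 m³/s
Q = Σ q = 1.881 m³/s

1.88 m³/s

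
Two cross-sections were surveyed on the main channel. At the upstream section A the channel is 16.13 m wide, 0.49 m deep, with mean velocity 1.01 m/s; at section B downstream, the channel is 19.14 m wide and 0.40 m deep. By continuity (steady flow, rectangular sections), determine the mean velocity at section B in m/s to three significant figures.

Q = A₁V₁ = (16.13×0.49) × 1.01 = 7.983 m³/s
A₂ = 19.14 × 0.40 = 7.656 m²
V₂ = Q/A₂ = 7.983/7.656 = 1.043 m/s

1.04 m/s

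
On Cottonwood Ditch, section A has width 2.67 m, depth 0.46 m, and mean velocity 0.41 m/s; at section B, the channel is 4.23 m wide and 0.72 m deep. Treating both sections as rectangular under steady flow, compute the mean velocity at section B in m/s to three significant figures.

0.165 m/s

Q = A₁V₁ = (2.67×0.46) × 0.41 = 0.5036 m³/s
A₂ = 4.23 × 0.72 = 3.046 m²
V₂ = Q/A₂ = 0.5036/3.046 = 0.1653 m/s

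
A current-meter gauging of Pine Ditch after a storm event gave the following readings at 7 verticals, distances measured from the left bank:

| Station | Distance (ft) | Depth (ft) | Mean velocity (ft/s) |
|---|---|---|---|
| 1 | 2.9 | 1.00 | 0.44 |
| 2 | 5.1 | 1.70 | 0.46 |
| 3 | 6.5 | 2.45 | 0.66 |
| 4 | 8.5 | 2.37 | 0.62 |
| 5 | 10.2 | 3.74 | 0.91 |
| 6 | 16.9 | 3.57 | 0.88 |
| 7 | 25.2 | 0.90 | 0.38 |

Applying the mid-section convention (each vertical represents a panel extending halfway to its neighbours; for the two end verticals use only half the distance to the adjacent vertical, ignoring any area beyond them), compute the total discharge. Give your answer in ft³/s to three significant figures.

w_1 = (5.1 − 2.9)/2 = 1.1 ft; q_1 = 0.44 × 1.00 × 1.1 = 0.4840 ft³/s
w_2 = (6.5 − 2.9)/2 = 1.8 ft; q_2 = 0.46 × 1.70 × 1.8 = 1.408 ft³/s
w_3 = (8.5 − 5.1)/2 = 1.7 ft; q_3 = 0.66 × 2.45 × 1.7 = 2.749 ft³/s
w_4 = (10.2 − 6.5)/2 = 1.85 ft; q_4 = 0.62 × 2.37 × 1.85 = 2.718 ft³/s
w_5 = (16.9 − 8.5)/2 = 4.2 ft; q_5 = 0.91 × 3.74 × 4.2 = 14.29 ft³/s
w_6 = (25.2 − 10.2)/2 = 7.5 ft; q_6 = 0.88 × 3.57 × 7.5 = 23.56 ft³/s
w_7 = (25.2 − 16.9)/2 = 4.15 ft; q_7 = 0.38 × 0.90 × 4.15 = 1.419 ft³/s
Q = Σ qᵢ = 46.63 ft³/s

46.6 ft³/s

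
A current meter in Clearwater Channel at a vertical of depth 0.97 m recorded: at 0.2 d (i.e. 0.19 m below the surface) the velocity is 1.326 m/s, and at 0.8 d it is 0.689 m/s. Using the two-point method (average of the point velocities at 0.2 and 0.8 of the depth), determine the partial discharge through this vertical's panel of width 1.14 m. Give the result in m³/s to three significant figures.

1.11 m³/s

v̄ = (1.326 + 0.689) / 2 = 1.008 m/s
q = v̄ × d × w = 1.008 × 0.97 × 1.14 = 1.114 m³/s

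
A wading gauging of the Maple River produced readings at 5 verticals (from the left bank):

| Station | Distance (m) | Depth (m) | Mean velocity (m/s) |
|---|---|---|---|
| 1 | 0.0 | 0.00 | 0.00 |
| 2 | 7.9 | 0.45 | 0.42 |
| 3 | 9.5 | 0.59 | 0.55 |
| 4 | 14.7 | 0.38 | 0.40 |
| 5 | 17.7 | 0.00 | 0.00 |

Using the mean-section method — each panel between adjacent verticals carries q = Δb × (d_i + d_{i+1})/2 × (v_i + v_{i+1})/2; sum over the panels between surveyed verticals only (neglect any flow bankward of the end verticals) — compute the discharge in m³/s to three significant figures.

Panel 1-2: Δb = 7.9 m, d̄ = (0.00+0.45)/2 = 0.225, v̄ = (0.00+0.42)/2 = 0.21 → q = 7.9×0.225×0.21 = 0.3733 m³/s
Panel 2-3: Δb = 1.6 m, d̄ = (0.45+0.59)/2 = 0.52, v̄ = (0.42+0.55)/2 = 0.485 → q = 1.6×0.52×0.485 = 0.4035 m³/s
Panel 3-4: Δb = 5.2 m, d̄ = (0.59+0.38)/2 = 0.485, v̄ = (0.55+0.40)/2 = 0.475 → q = 5.2×0.485×0.475 = 1.198 m³/s
Panel 4-5: Δb = 3 m, d̄ = (0.38+0.00)/2 = 0.19, v̄ = (0.40+0.00)/2 = 0.2 → q = 3×0.19×0.2 = 0.1140 m³/s
Q = Σ q = 2.089 m³/s

2.09 m³/s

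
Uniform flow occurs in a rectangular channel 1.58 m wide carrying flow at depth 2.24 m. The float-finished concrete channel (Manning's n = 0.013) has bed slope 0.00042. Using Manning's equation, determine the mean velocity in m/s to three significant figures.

A = b·y = 1.58 × 2.24 = 3.539 m²
P = b + 2y = 1.58 + 2×2.24 = 6.060 m
R = A/P = 3.539/6.060 = 0.5840 m
Q = (1/n)·A·R^(2/3)·S^(1/2) = (1/0.013) × 3.539 × 0.5840^(2/3) × 0.00042^(1/2) = 3.898 m³/s
V = Q/A = 3.898/3.539 = 1.101 m/s

1.10 m/s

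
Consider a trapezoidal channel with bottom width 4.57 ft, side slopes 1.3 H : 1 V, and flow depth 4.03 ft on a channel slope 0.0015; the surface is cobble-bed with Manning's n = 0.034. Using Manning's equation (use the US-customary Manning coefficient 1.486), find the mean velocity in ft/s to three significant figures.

2.88 ft/s

A = (b + z·y)·y = (4.57 + 1.3×4.03)×4.03 = 39.53 ft²
P = b + 2y√(1+z²) = 4.57 + 2×4.03×√(1+1.3²) = 17.79 ft
R = A/P = 39.53/17.79 = 2.222 ft
Q = (1.486/n)·A·R^(2/3)·S^(1/2) = (1.486/0.034) × 39.53 × 2.222^(2/3) × 0.0015^(1/2) = 113.9 ft³/s
V = Q/A = 113.9/39.53 = 2.882 ft/s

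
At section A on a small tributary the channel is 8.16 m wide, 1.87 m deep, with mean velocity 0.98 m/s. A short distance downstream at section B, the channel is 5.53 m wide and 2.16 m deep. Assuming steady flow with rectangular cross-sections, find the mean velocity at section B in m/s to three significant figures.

Q = A₁V₁ = (8.16×1.87) × 0.98 = 14.95 m³/s
A₂ = 5.53 × 2.16 = 11.94 m²
V₂ = Q/A₂ = 14.95/11.94 = 1.252 m/s

1.25 m/s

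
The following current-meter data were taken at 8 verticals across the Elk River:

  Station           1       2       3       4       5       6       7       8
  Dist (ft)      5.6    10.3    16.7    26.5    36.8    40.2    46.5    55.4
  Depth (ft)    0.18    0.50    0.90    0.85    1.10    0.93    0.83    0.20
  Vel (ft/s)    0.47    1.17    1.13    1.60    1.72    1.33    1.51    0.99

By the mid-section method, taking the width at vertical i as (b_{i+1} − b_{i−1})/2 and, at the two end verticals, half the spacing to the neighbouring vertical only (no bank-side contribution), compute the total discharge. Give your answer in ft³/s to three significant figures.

w_1 = (10.3 − 5.6)/2 = 2.35 ft; q_1 = 0.47 × 0.18 × 2.35 = 0.1988 ft³/s
w_2 = (16.7 − 5.6)/2 = 5.55 ft; q_2 = 1.17 × 0.50 × 5.55 = 3.247 ft³/s
w_3 = (26.5 − 10.3)/2 = 8.1 ft; q_3 = 1.13 × 0.90 × 8.1 = 8.238 ft³/s
w_4 = (36.8 − 16.7)/2 = 10.05 ft; q_4 = 1.60 × 0.85 × 10.05 = 13.67 ft³/s
w_5 = (40.2 − 26.5)/2 = 6.85 ft; q_5 = 1.72 × 1.10 × 6.85 = 12.96 ft³/s
w_6 = (46.5 − 36.8)/2 = 4.85 ft; q_6 = 1.33 × 0.93 × 4.85 = 5.999 ft³/s
w_7 = (55.4 − 40.2)/2 = 7.6 ft; q_7 = 1.51 × 0.83 × 7.6 = 9.525 ft³/s
w_8 = (55.4 − 46.5)/2 = 4.45 ft; q_8 = 0.99 × 0.20 × 4.45 = 0.8811 ft³/s
Q = Σ qᵢ = 54.72 ft³/s

54.7 ft³/s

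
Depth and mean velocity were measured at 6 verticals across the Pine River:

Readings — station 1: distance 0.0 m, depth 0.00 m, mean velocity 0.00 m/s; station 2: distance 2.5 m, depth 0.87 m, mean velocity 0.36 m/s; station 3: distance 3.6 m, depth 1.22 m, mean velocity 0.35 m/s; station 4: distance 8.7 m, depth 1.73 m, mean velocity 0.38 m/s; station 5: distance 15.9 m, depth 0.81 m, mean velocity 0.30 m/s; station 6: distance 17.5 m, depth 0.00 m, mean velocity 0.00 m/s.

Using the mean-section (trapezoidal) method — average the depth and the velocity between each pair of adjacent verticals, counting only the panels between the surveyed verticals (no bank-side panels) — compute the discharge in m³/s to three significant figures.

Panel 1-2: Δb = 2.5 m, d̄ = (0.00+0.87)/2 = 0.435, v̄ = (0.00+0.36)/2 = 0.18 → q = 2.5×0.435×0.18 = 0.1958 m³/s
Panel 2-3: Δb = 1.1 m, d̄ = (0.87+1.22)/2 = 1.045, v̄ = (0.36+0.35)/2 = 0.355 → q = 1.1×1.045×0.355 = 0.4081 m³/s
Panel 3-4: Δb = 5.1 m, d̄ = (1.22+1.73)/2 = 1.475, v̄ = (0.35+0.38)/2 = 0.365 → q = 5.1×1.475×0.365 = 2.746 m³/s
Panel 4-5: Δb = 7.2 m, d̄ = (1.73+0.81)/2 = 1.27, v̄ = (0.38+0.30)/2 = 0.34 → q = 7.2×1.27×0.34 = 3.109 m³/s
Panel 5-6: Δb = 1.6 m, d̄ = (0.81+0.00)/2 = 0.405, v̄ = (0.30+0.00)/2 = 0.15 → q = 1.6×0.405×0.15 = 0.09720 m³/s
Q = Σ q = 6.556 m³/s

6.56 m³/s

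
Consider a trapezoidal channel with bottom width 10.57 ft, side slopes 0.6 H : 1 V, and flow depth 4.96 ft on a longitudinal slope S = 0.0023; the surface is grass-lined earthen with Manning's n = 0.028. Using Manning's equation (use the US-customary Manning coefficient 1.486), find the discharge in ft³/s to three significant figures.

A = (b + z·y)·y = (10.57 + 0.6×4.96)×4.96 = 67.19 ft²
P = b + 2y√(1+z²) = 10.57 + 2×4.96×√(1+0.6²) = 22.14 ft
R = A/P = 67.19/22.14 = 3.035 ft
Q = (1.486/n)·A·R^(2/3)·S^(1/2) = (1.486/0.028) × 67.19 × 3.035^(2/3) × 0.0023^(1/2) = 358.5 ft³/s

358 ft³/s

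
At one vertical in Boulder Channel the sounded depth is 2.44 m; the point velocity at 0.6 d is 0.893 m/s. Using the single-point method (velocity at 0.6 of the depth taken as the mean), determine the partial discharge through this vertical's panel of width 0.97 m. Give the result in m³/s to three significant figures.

v̄ = v₀.₆ = 0.893 m/s
q = v̄ × d × w = 0.8930 × 2.44 × 0.97 = 2.114 m³/s

2.11 m³/s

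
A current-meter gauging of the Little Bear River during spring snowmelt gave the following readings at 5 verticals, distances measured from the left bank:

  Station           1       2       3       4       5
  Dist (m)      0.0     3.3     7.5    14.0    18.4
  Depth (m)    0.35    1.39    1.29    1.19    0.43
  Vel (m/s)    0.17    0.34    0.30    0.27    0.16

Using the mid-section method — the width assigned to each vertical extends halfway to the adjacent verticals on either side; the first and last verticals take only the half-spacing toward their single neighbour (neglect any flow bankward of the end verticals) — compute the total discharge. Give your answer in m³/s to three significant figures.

5.84 m³/s

w_1 = (3.3 − 0.0)/2 = 1.65 m; q_1 = 0.17 × 0.35 × 1.65 = 0.09818 m³/s
w_2 = (7.5 − 0.0)/2 = 3.75 m; q_2 = 0.34 × 1.39 × 3.75 = 1.772 m³/s
w_3 = (14.0 − 3.3)/2 = 5.35 m; q_3 = 0.30 × 1.29 × 5.35 = 2.070 m³/s
w_4 = (18.4 − 7.5)/2 = 5.45 m; q_4 = 0.27 × 1.19 × 5.45 = 1.751 m³/s
w_5 = (18.4 − 14.0)/2 = 2.2 m; q_5 = 0.16 × 0.43 × 2.2 = 0.1514 m³/s
Q = Σ qᵢ = 5.843 m³/s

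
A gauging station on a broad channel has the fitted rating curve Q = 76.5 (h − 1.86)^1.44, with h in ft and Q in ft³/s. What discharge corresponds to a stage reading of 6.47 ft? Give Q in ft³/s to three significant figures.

691 ft³/s

Q = 76.5 × (6.47 − 1.86)^1.44 = 76.5 × 4.61^1.44 = 690.9 ft³/s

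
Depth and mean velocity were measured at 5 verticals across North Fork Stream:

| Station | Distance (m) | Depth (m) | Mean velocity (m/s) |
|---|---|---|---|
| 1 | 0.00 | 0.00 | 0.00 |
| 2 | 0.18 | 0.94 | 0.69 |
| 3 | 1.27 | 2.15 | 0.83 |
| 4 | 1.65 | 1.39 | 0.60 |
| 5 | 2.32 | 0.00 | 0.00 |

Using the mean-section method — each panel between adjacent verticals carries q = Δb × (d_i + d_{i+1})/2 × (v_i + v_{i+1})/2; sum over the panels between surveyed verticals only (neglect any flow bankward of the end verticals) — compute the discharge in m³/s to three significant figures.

Panel 1-2: Δb = 0.18 m, d̄ = (0.00+0.94)/2 = 0.47, v̄ = (0.00+0.69)/2 = 0.345 → q = 0.18×0.47×0.345 = 0.02919 m³/s
Panel 2-3: Δb = 1.09 m, d̄ = (0.94+2.15)/2 = 1.545, v̄ = (0.69+0.83)/2 = 0.76 → q = 1.09×1.545×0.76 = 1.280 m³/s
Panel 3-4: Δb = 0.38 m, d̄ = (2.15+1.39)/2 = 1.77, v̄ = (0.83+0.60)/2 = 0.715 → q = 0.38×1.77×0.715 = 0.4809 m³/s
Panel 4-5: Δb = 0.67 m, d̄ = (1.39+0.00)/2 = 0.695, v̄ = (0.60+0.00)/2 = 0.3 → q = 0.67×0.695×0.3 = 0.1397 m³/s
Q = Σ q = 1.930 m³/s

1.93 m³/s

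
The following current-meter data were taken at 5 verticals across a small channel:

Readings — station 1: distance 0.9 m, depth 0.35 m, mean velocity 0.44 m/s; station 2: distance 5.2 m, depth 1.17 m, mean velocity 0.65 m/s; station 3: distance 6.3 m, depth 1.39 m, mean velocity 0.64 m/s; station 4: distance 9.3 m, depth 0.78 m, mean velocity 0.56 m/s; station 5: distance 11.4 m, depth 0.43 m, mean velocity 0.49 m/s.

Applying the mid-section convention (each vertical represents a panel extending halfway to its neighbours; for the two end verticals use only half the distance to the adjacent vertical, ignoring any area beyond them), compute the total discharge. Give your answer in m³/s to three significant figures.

5.54 m³/s

w_1 = (5.2 − 0.9)/2 = 2.15 m; q_1 = 0.44 × 0.35 × 2.15 = 0.3311 m³/s
w_2 = (6.3 − 0.9)/2 = 2.7 m; q_2 = 0.65 × 1.17 × 2.7 = 2.053 m³/s
w_3 = (9.3 − 5.2)/2 = 2.05 m; q_3 = 0.64 × 1.39 × 2.05 = 1.824 m³/s
w_4 = (11.4 − 6.3)/2 = 2.55 m; q_4 = 0.56 × 0.78 × 2.55 = 1.114 m³/s
w_5 = (11.4 − 9.3)/2 = 1.05 m; q_5 = 0.49 × 0.43 × 1.05 = 0.2212 m³/s
Q = Σ qᵢ = 5.543 m³/s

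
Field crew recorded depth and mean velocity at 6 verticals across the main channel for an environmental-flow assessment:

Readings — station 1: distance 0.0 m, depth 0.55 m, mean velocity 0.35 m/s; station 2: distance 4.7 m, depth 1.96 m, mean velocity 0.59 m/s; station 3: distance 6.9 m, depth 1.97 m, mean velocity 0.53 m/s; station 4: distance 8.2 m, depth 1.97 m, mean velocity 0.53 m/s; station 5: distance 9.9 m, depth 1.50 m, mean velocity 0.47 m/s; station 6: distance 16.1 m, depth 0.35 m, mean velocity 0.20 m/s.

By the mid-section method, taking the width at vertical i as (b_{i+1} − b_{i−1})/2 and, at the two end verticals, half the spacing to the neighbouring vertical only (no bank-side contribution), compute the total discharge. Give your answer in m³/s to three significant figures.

10.8 m³/s

w_1 = (4.7 − 0.0)/2 = 2.35 m; q_1 = 0.35 × 0.55 × 2.35 = 0.4524 m³/s
w_2 = (6.9 − 0.0)/2 = 3.45 m; q_2 = 0.59 × 1.96 × 3.45 = 3.990 m³/s
w_3 = (8.2 − 4.7)/2 = 1.75 m; q_3 = 0.53 × 1.97 × 1.75 = 1.827 m³/s
w_4 = (9.9 − 6.9)/2 = 1.5 m; q_4 = 0.53 × 1.97 × 1.5 = 1.566 m³/s
w_5 = (16.1 − 8.2)/2 = 3.95 m; q_5 = 0.47 × 1.50 × 3.95 = 2.785 m³/s
w_6 = (16.1 − 9.9)/2 = 3.1 m; q_6 = 0.20 × 0.35 × 3.1 = 0.2170 m³/s
Q = Σ qᵢ = 10.84 m³/s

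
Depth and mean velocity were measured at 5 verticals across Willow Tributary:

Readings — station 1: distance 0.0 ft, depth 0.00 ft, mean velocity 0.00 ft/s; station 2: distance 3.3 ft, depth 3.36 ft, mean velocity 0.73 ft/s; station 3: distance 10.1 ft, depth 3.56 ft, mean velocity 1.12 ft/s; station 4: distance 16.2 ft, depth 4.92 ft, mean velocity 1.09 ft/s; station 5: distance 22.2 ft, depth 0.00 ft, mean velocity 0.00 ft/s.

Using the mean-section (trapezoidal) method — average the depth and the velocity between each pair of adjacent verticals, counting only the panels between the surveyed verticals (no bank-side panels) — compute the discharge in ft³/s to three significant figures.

Panel 1-2: Δb = 3.3 ft, d̄ = (0.00+3.36)/2 = 1.68, v̄ = (0.00+0.73)/2 = 0.365 → q = 3.3×1.68×0.365 = 2.024 ft³/s
Panel 2-3: Δb = 6.8 ft, d̄ = (3.36+3.56)/2 = 3.46, v̄ = (0.73+1.12)/2 = 0.925 → q = 6.8×3.46×0.925 = 21.76 ft³/s
Panel 3-4: Δb = 6.1 ft, d̄ = (3.56+4.92)/2 = 4.24, v̄ = (1.12+1.09)/2 = 1.105 → q = 6.1×4.24×1.105 = 28.58 ft³/s
Panel 4-5: Δb = 6 ft, d̄ = (4.92+0.00)/2 = 2.46, v̄ = (1.09+0.00)/2 = 0.545 → q = 6×2.46×0.545 = 8.044 ft³/s
Q = Σ q = 60.41 ft³/s

60.4 ft³/s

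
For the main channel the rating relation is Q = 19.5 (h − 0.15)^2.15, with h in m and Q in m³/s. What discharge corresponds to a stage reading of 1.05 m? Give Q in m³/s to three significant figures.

15.5 m³/s

Q = 19.5 × (1.05 − 0.15)^2.15 = 19.5 × 0.9^2.15 = 15.55 m³/s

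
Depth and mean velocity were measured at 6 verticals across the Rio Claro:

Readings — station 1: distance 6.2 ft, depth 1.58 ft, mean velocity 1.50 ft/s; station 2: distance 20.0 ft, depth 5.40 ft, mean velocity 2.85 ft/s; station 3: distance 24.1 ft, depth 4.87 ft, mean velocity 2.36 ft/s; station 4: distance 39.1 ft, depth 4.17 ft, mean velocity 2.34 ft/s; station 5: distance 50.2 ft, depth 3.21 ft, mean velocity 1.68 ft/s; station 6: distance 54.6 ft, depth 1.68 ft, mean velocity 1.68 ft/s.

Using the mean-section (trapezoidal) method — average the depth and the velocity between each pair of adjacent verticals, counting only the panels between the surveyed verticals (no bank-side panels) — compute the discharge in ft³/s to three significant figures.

Panel 1-2: Δb = 13.8 ft, d̄ = (1.58+5.40)/2 = 3.49, v̄ = (1.50+2.85)/2 = 2.175 → q = 13.8×3.49×2.175 = 104.8 ft³/s
Panel 2-3: Δb = 4.1 ft, d̄ = (5.40+4.87)/2 = 5.135, v̄ = (2.85+2.36)/2 = 2.605 → q = 4.1×5.135×2.605 = 54.84 ft³/s
Panel 3-4: Δb = 15 ft, d̄ = (4.87+4.17)/2 = 4.52, v̄ = (2.36+2.34)/2 = 2.35 → q = 15×4.52×2.35 = 159.3 ft³/s
Panel 4-5: Δb = 11.1 ft, d̄ = (4.17+3.21)/2 = 3.69, v̄ = (2.34+1.68)/2 = 2.01 → q = 11.1×3.69×2.01 = 82.33 ft³/s
Panel 5-6: Δb = 4.4 ft, d̄ = (3.21+1.68)/2 = 2.445, v̄ = (1.68+1.68)/2 = 1.68 → q = 4.4×2.445×1.68 = 18.07 ft³/s
Q = Σ q = 419.3 ft³/s

419 ft³/s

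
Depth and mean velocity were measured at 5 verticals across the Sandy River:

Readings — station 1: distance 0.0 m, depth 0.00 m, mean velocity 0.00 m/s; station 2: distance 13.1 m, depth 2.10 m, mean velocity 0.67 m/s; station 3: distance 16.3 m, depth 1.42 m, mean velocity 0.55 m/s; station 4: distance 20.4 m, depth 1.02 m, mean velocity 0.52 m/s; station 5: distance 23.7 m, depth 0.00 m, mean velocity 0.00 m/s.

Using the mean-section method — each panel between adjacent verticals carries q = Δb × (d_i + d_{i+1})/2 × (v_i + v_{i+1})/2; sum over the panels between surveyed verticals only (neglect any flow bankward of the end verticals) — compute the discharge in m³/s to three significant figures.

Panel 1-2: Δb = 13.1 m, d̄ = (0.00+2.10)/2 = 1.05, v̄ = (0.00+0.67)/2 = 0.335 → q = 13.1×1.05×0.335 = 4.608 m³/s
Panel 2-3: Δb = 3.2 m, d̄ = (2.10+1.42)/2 = 1.76, v̄ = (0.67+0.55)/2 = 0.61 → q = 3.2×1.76×0.61 = 3.436 m³/s
Panel 3-4: Δb = 4.1 m, d̄ = (1.42+1.02)/2 = 1.22, v̄ = (0.55+0.52)/2 = 0.535 → q = 4.1×1.22×0.535 = 2.676 m³/s
Panel 4-5: Δb = 3.3 m, d̄ = (1.02+0.00)/2 = 0.51, v̄ = (0.52+0.00)/2 = 0.26 → q = 3.3×0.51×0.26 = 0.4376 m³/s
Q = Σ q = 11.16 m³/s

11.2 m³/s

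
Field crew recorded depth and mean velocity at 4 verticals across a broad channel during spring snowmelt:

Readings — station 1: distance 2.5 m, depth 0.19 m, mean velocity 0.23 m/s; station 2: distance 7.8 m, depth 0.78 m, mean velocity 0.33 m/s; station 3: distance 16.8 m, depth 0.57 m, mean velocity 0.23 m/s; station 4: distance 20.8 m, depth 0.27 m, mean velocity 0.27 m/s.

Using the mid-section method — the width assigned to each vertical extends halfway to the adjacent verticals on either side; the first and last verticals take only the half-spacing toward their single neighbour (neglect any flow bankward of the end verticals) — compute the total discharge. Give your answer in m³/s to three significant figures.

2.95 m³/s

w_1 = (7.8 − 2.5)/2 = 2.65 m; q_1 = 0.23 × 0.19 × 2.65 = 0.1158 m³/s
w_2 = (16.8 − 2.5)/2 = 7.15 m; q_2 = 0.33 × 0.78 × 7.15 = 1.840 m³/s
w_3 = (20.8 − 7.8)/2 = 6.5 m; q_3 = 0.23 × 0.57 × 6.5 = 0.8522 m³/s
w_4 = (20.8 − 16.8)/2 = 2 m; q_4 = 0.27 × 0.27 × 2 = 0.1458 m³/s
Q = Σ qᵢ = 2.954 m³/s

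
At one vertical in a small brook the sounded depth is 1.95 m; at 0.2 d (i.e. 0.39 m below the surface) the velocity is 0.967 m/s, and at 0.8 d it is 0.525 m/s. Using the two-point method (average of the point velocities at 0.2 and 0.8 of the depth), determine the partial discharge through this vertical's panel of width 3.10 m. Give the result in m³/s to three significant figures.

4.51 m³/s

v̄ = (0.967 + 0.525) / 2 = 0.7460 m/s
q = v̄ × d × w = 0.7460 × 1.95 × 3.10 = 4.510 m³/s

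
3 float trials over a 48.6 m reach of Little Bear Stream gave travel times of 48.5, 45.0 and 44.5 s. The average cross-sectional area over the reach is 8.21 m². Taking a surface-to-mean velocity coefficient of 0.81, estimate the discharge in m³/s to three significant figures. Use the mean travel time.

7.03 m³/s

t̄ = (48.5 + 45.0 + 44.5) / 3 = 46 s
v_surface = L / t̄ = 48.6 / 46 = 1.057 m/s
v_mean = 0.81 × 1.057 = 0.8558 m/s
Q = A × v_mean = 8.21 × 0.8558 = 7.026 m³/s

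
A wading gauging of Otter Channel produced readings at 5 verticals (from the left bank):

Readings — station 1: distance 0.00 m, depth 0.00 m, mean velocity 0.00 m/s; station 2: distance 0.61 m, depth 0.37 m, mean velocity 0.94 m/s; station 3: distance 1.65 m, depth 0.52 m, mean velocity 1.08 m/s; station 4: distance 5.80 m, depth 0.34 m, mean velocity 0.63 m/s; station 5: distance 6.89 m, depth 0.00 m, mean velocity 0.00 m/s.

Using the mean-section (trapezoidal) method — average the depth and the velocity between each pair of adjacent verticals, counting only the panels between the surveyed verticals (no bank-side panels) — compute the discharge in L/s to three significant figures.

2100 L/s

Panel 1-2: Δb = 0.61 m, d̄ = (0.00+0.37)/2 = 0.185, v̄ = (0.00+0.94)/2 = 0.47 → q = 0.61×0.185×0.47 = 0.05304 m³/s
Panel 2-3: Δb = 1.04 m, d̄ = (0.37+0.52)/2 = 0.445, v̄ = (0.94+1.08)/2 = 1.01 → q = 1.04×0.445×1.01 = 0.4674 m³/s
Panel 3-4: Δb = 4.15 m, d̄ = (0.52+0.34)/2 = 0.43, v̄ = (1.08+0.63)/2 = 0.855 → q = 4.15×0.43×0.855 = 1.526 m³/s
Panel 4-5: Δb = 1.09 m, d̄ = (0.34+0.00)/2 = 0.17, v̄ = (0.63+0.00)/2 = 0.315 → q = 1.09×0.17×0.315 = 0.05837 m³/s
Q = Σ q = 2.105 m³/s
= 2.105 × 1000 = 2105 L/s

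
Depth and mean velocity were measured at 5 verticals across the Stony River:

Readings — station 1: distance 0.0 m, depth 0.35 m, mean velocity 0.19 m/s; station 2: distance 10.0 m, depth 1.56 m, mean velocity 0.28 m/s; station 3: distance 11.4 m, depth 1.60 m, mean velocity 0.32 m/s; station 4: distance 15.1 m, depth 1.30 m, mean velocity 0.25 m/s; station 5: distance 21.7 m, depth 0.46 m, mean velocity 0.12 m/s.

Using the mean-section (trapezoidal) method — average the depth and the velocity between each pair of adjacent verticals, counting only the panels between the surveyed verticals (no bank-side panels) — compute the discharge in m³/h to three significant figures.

19800 m³/h

Panel 1-2: Δb = 10 m, d̄ = (0.35+1.56)/2 = 0.955, v̄ = (0.19+0.28)/2 = 0.235 → q = 10×0.955×0.235 = 2.244 m³/s
Panel 2-3: Δb = 1.4 m, d̄ = (1.56+1.60)/2 = 1.58, v̄ = (0.28+0.32)/2 = 0.3 → q = 1.4×1.58×0.3 = 0.6636 m³/s
Panel 3-4: Δb = 3.7 m, d̄ = (1.60+1.30)/2 = 1.45, v̄ = (0.32+0.25)/2 = 0.285 → q = 3.7×1.45×0.285 = 1.529 m³/s
Panel 4-5: Δb = 6.6 m, d̄ = (1.30+0.46)/2 = 0.88, v̄ = (0.25+0.12)/2 = 0.185 → q = 6.6×0.88×0.185 = 1.074 m³/s
Q = Σ q = 5.511 m³/s
= 5.511 × 3600 = 19840 m³/h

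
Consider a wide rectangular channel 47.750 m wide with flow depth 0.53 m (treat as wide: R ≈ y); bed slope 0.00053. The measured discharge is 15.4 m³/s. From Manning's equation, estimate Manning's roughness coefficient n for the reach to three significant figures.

0.0248

A = b·y = 47.750 × 0.53 = 25.31 m²
Wide channel: R ≈ y = 0.53 m
n = (1/Q)·A·R^(2/3)·S^(1/2) = (1/15.4) × 25.31 × 0.6549 × 0.02302 = 0.02478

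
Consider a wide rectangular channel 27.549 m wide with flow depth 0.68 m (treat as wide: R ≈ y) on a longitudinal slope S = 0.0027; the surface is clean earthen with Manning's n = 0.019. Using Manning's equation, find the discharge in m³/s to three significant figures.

39.6 m³/s

A = b·y = 27.549 × 0.68 = 18.73 m²
Wide channel: R ≈ y = 0.68 m
Q = (1/n)·A·R^(2/3)·S^(1/2) = (1/0.019) × 18.73 × 0.6800^(2/3) × 0.0027^(1/2) = 39.62 m³/s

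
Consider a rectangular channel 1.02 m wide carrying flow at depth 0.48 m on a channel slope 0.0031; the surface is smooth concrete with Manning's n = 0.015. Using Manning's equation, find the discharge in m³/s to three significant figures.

A = b·y = 1.02 × 0.48 = 0.4896 m²
P = b + 2y = 1.02 + 2×0.48 = 1.980 m
R = A/P = 0.4896/1.980 = 0.2473 m
Q = (1/n)·A·R^(2/3)·S^(1/2) = (1/0.015) × 0.4896 × 0.2473^(2/3) × 0.0031^(1/2) = 0.7159 m³/s

0.716 m³/s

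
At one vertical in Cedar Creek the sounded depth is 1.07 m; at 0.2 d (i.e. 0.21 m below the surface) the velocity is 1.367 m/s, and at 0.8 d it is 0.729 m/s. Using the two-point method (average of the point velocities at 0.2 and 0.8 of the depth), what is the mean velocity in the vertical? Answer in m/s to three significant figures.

1.05 m/s

v̄ = (1.367 + 0.729) / 2 = 1.048 m/s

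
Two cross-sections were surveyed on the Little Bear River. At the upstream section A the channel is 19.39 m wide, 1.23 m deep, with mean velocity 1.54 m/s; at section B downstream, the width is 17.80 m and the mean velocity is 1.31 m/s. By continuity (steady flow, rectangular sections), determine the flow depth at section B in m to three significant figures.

Q = A₁V₁ = (19.39×1.23) × 1.54 = 36.73 m³/s
d₂ = Q/(b₂ V₂) = 36.73/(17.80×1.31) = 1.575 m

1.58 m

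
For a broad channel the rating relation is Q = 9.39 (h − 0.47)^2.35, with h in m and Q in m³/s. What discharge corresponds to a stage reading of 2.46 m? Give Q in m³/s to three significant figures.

Q = 9.39 × (2.46 − 0.47)^2.35 = 9.39 × 1.99^2.35 = 47.31 m³/s

47.3 m³/s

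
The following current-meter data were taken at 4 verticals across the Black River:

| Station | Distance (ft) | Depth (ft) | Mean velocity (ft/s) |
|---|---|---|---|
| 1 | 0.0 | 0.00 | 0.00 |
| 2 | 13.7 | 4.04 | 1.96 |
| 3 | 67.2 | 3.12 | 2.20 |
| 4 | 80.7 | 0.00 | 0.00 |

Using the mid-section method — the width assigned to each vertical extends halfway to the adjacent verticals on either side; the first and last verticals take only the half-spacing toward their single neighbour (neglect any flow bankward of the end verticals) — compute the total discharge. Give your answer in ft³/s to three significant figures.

496 ft³/s

w_2 = (67.2 − 0.0)/2 = 33.6 ft; q_2 = 1.96 × 4.04 × 33.6 = 266.1 ft³/s
w_3 = (80.7 − 13.7)/2 = 33.5 ft; q_3 = 2.20 × 3.12 × 33.5 = 229.9 ft³/s
Stations 1, 4 contribute zero (depth or velocity is 0).
Q = Σ qᵢ = 496.0 ft³/s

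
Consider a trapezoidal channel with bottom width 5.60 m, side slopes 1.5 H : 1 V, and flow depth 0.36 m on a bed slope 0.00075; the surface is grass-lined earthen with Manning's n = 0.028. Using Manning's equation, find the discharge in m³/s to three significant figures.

1.01 m³/s

A = (b + z·y)·y = (5.60 + 1.5×0.36)×0.36 = 2.210 m²
P = b + 2y√(1+z²) = 5.60 + 2×0.36×√(1+1.5²) = 6.898 m
R = A/P = 2.210/6.898 = 0.3204 m
Q = (1/n)·A·R^(2/3)·S^(1/2) = (1/0.028) × 2.210 × 0.3204^(2/3) × 0.00075^(1/2) = 1.012 m³/s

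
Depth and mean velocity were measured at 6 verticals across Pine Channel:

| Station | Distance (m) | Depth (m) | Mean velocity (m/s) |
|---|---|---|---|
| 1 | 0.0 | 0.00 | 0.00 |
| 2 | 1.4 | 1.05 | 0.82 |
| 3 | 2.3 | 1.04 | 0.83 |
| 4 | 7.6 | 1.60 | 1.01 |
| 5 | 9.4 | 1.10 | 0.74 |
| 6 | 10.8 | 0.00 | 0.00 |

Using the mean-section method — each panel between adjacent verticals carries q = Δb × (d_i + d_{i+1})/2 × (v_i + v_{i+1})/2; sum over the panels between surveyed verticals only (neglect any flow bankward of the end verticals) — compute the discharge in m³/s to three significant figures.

9.92 m³/s

Panel 1-2: Δb = 1.4 m, d̄ = (0.00+1.05)/2 = 0.525, v̄ = (0.00+0.82)/2 = 0.41 → q = 1.4×0.525×0.41 = 0.3014 m³/s
Panel 2-3: Δb = 0.9 m, d̄ = (1.05+1.04)/2 = 1.045, v̄ = (0.82+0.83)/2 = 0.825 → q = 0.9×1.045×0.825 = 0.7759 m³/s
Panel 3-4: Δb = 5.3 m, d̄ = (1.04+1.60)/2 = 1.32, v̄ = (0.83+1.01)/2 = 0.92 → q = 5.3×1.32×0.92 = 6.436 m³/s
Panel 4-5: Δb = 1.8 m, d̄ = (1.60+1.10)/2 = 1.35, v̄ = (1.01+0.74)/2 = 0.875 → q = 1.8×1.35×0.875 = 2.126 m³/s
Panel 5-6: Δb = 1.4 m, d̄ = (1.10+0.00)/2 = 0.55, v̄ = (0.74+0.00)/2 = 0.37 → q = 1.4×0.55×0.37 = 0.2849 m³/s
Q = Σ q = 9.925 m³/s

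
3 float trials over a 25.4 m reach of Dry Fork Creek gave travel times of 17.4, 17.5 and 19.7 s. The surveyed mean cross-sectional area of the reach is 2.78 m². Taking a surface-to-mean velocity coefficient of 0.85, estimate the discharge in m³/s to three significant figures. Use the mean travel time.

t̄ = (17.4 + 17.5 + 19.7) / 3 = 18.2 s
v_surface = L / t̄ = 25.4 / 18.2 = 1.396 m/s
v_mean = 0.85 × 1.396 = 1.186 m/s
Q = A × v_mean = 2.78 × 1.186 = 3.298 m³/s

3.30 m³/s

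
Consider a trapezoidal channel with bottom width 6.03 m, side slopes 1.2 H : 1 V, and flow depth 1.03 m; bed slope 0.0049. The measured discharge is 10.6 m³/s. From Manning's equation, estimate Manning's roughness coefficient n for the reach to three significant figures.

A = (b + z·y)·y = (6.03 + 1.2×1.03)×1.03 = 7.484 m²
P = b + 2y√(1+z²) = 6.03 + 2×1.03×√(1+1.2²) = 9.248 m
R = A/P = 7.484/9.248 = 0.8093 m
n = (1/Q)·A·R^(2/3)·S^(1/2) = (1/10.6) × 7.484 × 0.8684 × 0.07000 = 0.04292

0.0429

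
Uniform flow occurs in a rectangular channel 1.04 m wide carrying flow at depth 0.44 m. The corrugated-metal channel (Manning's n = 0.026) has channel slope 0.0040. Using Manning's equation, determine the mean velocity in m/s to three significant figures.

0.935 m/s

A = b·y = 1.04 × 0.44 = 0.4576 m²
P = b + 2y = 1.04 + 2×0.44 = 1.920 m
R = A/P = 0.4576/1.920 = 0.2383 m
Q = (1/n)·A·R^(2/3)·S^(1/2) = (1/0.026) × 0.4576 × 0.2383^(2/3) × 0.0040^(1/2) = 0.4279 m³/s
V = Q/A = 0.4279/0.4576 = 0.9351 m/s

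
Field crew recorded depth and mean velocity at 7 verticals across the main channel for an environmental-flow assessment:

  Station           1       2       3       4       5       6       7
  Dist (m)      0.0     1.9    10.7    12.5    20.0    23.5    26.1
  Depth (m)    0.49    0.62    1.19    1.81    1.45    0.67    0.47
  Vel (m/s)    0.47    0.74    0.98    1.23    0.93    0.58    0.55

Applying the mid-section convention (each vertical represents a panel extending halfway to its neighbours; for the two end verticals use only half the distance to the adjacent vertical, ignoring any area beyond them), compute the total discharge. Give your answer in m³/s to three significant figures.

28.1 m³/s

w_1 = (1.9 − 0.0)/2 = 0.95 m; q_1 = 0.47 × 0.49 × 0.95 = 0.2188 m³/s
w_2 = (10.7 − 0.0)/2 = 5.35 m; q_2 = 0.74 × 0.62 × 5.35 = 2.455 m³/s
w_3 = (12.5 − 1.9)/2 = 5.3 m; q_3 = 0.98 × 1.19 × 5.3 = 6.181 m³/s
w_4 = (20.0 − 10.7)/2 = 4.65 m; q_4 = 1.23 × 1.81 × 4.65 = 10.35 m³/s
w_5 = (23.5 − 12.5)/2 = 5.5 m; q_5 = 0.93 × 1.45 × 5.5 = 7.417 m³/s
w_6 = (26.1 − 20.0)/2 = 3.05 m; q_6 = 0.58 × 0.67 × 3.05 = 1.185 m³/s
w_7 = (26.1 − 23.5)/2 = 1.3 m; q_7 = 0.55 × 0.47 × 1.3 = 0.3361 m³/s
Q = Σ qᵢ = 28.14 m³/s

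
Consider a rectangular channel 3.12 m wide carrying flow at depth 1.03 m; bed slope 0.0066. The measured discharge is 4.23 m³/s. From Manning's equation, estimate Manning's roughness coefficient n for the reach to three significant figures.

0.0449

A = b·y = 3.12 × 1.03 = 3.214 m²
P = b + 2y = 3.12 + 2×1.03 = 5.180 m
R = A/P = 3.214/5.180 = 0.6204 m
n = (1/Q)·A·R^(2/3)·S^(1/2) = (1/4.23) × 3.214 × 0.7274 × 0.08124 = 0.04490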